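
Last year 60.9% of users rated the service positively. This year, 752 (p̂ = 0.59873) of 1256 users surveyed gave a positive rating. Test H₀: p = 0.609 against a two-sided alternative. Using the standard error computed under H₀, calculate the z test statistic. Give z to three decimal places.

p̂ = 752/1256 ≈ 0.59873.
SE = √(p₀(1−p₀)/n) = √(0.23812/1256) = 0.01377.
z = (0.59873 − 0.609)/0.01377 = -0.01027/0.01377 = -0.746.
Two-sided p-value ≈ 2·Φ(−0.746) = 0.4556.

z = -0.746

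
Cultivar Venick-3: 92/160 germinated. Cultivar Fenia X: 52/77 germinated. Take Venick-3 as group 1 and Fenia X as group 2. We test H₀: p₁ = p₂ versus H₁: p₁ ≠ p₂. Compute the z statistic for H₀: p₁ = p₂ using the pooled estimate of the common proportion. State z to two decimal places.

p̂₁ = 92/160 = 0.5750, p̂₂ = 52/77 = 0.6753.
Pooled p̂ = (92+52)/(160+77) = 144/237 = 0.6076.
SE = √(p̂(1−p̂)(1/n₁+1/n₂)) = √(0.6076·0.3924·0.019237) = √(0.00458655) = 0.0677.
z = (0.5750 − 0.6753)/0.0677 = -0.1003/0.0677 = -1.48.

z = -1.48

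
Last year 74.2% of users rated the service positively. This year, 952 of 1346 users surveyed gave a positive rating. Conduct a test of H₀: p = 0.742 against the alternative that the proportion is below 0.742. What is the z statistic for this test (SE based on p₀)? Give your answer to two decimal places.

z = -2.91

p̂ = 952/1346 ≈ 0.70728.
Under H₀, SE = √(0.742·0.258/1346) = √(0.000142226) = 0.01193.
z = (0.70728 − 0.742)/0.01193 = -0.03472/0.01193 = -2.91.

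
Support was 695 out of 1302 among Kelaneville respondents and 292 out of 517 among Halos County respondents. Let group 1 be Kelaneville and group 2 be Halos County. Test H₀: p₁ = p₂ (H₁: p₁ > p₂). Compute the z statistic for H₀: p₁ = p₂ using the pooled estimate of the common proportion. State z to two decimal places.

z = -1.20

p̂₁ = 695/1302 ≈ 0.5338, p̂₂ = 292/517 ≈ 0.5648.
Pooled p̂ = (695+292)/(1302+517) = 987/1819 = 0.5426.
SE = √(p̂(1−p̂)(1/n₁+1/n₂)) = √(0.5426·0.4574·0.00270229) = √(0.000670666) = 0.0259.
z = (0.5338 − 0.5648)/0.0259 = -0.0310/0.0259 = -1.20.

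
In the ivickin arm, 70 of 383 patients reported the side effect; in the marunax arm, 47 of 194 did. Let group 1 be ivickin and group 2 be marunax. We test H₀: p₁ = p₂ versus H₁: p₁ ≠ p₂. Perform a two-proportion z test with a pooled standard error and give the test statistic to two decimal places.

p̂₁ = 70/383 = 0.1828, p̂₂ = 47/194 = 0.2423.
Pooled p̂ = (70+47)/(383+194) = 117/577 = 0.2028.
SE = √(p̂(1−p̂)(1/n₁+1/n₂)) = √(0.2028·0.7972·0.00776561) = √(0.00125536) = 0.0354.
z = (0.1828 − 0.2423)/0.0354 = -0.0595/0.0354 = -1.68.
p-value = 2·P(Z > 1.679) ≈ 0.0931.

z = -1.68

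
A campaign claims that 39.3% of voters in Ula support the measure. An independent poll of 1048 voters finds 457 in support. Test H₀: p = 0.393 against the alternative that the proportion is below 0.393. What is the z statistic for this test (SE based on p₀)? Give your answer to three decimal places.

p̂ = 457/1048 = 0.436069.
Standard error under H₀: √(0.393×0.607/1048) = 0.015087.
z = (0.436069 − 0.393)/0.015087 = 0.043069/0.015087 = 2.855.
p-value = P(Z < 2.855) ≈ 0.9978.

z = 2.855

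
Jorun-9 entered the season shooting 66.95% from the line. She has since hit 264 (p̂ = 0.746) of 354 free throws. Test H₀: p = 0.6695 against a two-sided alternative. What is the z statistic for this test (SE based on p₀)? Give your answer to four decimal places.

p̂ = 264/354 ≈ 0.745763.
Under H₀, SE = √(0.6695·0.3305/354) = √(0.000625056) = 0.025001.
z = (0.745763 − 0.6695)/0.025001 = 0.076263/0.025001 = 3.0504.
Two-sided p-value ≈ 2·Φ(−3.050) = 0.0023.

z = 3.0504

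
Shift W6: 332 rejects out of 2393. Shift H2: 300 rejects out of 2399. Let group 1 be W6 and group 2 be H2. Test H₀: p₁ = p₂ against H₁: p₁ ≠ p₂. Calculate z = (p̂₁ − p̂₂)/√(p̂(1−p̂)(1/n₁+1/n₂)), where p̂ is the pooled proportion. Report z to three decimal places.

p̂₁ = 332/2393 = 0.13874, p̂₂ = 300/2399 = 0.12505.
Pooled p̂ = (332+300)/(2393+2399) = 632/4792 = 0.13189.
SE = √(0.114492 × 0.000834726) = 0.00978.
z = (0.13874 − 0.12505)/0.00978 = 0.01369/0.00978 = 1.400.

z = 1.400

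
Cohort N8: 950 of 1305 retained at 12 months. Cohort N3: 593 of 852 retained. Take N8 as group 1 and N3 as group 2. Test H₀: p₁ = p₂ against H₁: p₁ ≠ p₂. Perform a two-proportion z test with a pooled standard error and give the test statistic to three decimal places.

p̂₁ = 950/1305 = 0.72797, p̂₂ = 593/852 = 0.69601.
Pooled p̂ = (950+593)/(1305+852) = 1543/2157 = 0.71535.
SE = √(p̂(1−p̂)(1/n₁+1/n₂)) = √(0.71535·0.28465·0.00193999) = √(0.000395034) = 0.01988.
z = (0.72797 − 0.69601)/0.01988 = 0.03196/0.01988 = 1.608.

z = 1.608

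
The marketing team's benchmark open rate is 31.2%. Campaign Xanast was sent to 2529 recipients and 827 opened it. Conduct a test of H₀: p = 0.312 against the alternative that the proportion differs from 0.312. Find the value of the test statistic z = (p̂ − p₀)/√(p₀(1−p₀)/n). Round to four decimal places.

p̂ = 827/2529 ≈ 0.327007.
Standard error under H₀: √(0.312×0.688/2529) = 0.009213.
z = (0.327007 − 0.312)/0.009213 = 0.015007/0.009213 = 1.6289.
p-value = 2·P(Z > 1.629) ≈ 0.1033.

z = 1.6289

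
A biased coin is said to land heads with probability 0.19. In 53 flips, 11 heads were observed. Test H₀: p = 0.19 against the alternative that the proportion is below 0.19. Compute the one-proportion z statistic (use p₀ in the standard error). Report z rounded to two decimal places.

p̂ = 11/53 = 0.20755.
Under H₀, SE = √(0.19·0.81/53) = √(0.00290377) = 0.05389.
z = (0.20755 − 0.19)/0.05389 = 0.01755/0.05389 = 0.33.

z = 0.33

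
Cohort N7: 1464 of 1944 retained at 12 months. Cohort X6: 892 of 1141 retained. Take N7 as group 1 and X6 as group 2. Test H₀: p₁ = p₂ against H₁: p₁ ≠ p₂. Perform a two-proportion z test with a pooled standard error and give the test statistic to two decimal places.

p̂₁ = 1464/1944 = 0.75309, p̂₂ = 892/1141 = 0.78177.
Pooled p̂ = (1464+892)/(1944+1141) = 2356/3085 = 0.76370.
SE = √(p̂(1−p̂)(1/n₁+1/n₂)) = √(0.76370·0.23630·0.00139083) = √(0.000250995) = 0.01584.
z = (0.75309 − 0.78177)/0.01584 = -0.02868/0.01584 = -1.81.
Two-sided p-value ≈ 2·Φ(−1.811) = 0.0702.

z = -1.81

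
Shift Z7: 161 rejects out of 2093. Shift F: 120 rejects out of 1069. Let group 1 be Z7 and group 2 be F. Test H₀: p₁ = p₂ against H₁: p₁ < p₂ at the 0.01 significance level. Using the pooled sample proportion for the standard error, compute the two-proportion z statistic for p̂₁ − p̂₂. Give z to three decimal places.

z = -3.303

p̂₁ = 161/2093 ≈ 0.076923, p̂₂ = 120/1069 ≈ 0.112254.
Pooled p̂ = (161+120)/(2093+1069) = 281/3162 = 0.088868.
SE = √(0.0809703 × 0.00141324) = 0.010697.
z = (0.076923 − 0.112254)/0.010697 = -0.035331/0.010697 = -3.303.
p-value = P(Z < -3.303) ≈ 0.0005, so at α = 0.01 we reject H₀.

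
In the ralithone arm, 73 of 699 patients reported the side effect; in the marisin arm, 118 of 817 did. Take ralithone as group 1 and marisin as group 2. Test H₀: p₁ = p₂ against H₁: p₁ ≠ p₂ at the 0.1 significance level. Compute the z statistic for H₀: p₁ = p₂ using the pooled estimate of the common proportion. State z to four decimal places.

p̂₁ = 73/699 ≈ 0.1044349, p̂₂ = 118/817 ≈ 0.1444308.
Pooled p̂ = (73+118)/(699+817) = 191/1516 = 0.1259894.
SE = √(0.110116 × 0.00265461) = 0.0170972.
z = (0.1044349 − 0.1444308)/0.0170972 = -0.0399959/0.0170972 = -2.3393.
p-value = 2·P(Z > 2.339) ≈ 0.0193; since p < α = 0.1, reject H₀.

z = -2.3393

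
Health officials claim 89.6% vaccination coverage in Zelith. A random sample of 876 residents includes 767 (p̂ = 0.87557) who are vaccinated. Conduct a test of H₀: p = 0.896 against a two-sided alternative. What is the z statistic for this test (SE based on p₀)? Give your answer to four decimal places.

z = -1.9808

p̂ = 767/876 = 0.8755708.
Under H₀, SE = √(0.896·0.104/876) = √(0.000106374) = 0.0103138.
z = (0.8755708 − 0.896)/0.0103138 = -0.0204292/0.0103138 = -1.9808.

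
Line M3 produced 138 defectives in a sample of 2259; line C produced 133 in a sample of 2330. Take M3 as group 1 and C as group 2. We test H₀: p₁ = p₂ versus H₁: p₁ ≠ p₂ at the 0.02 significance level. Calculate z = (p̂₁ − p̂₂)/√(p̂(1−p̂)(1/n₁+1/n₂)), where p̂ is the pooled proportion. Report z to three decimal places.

z = 0.576

p̂₁ = 138/2259 ≈ 0.06109, p̂₂ = 133/2330 ≈ 0.05708.
Pooled p̂ = (138+133)/(2259+2330) = 271/4589 = 0.05905.
SE = √(0.0555669 × 0.000871858) = 0.00696.
z = (0.06109 − 0.05708)/0.00696 = 0.00401/0.00696 = 0.576.
Two-sided p-value ≈ 2·Φ(−0.576) = 0.5648; since p > α = 0.02, fail to reject H₀.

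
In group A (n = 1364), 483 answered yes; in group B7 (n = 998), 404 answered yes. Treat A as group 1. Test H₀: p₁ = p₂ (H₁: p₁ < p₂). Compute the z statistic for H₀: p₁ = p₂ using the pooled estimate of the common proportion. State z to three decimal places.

p̂₁ = 483/1364 ≈ 0.35411, p̂₂ = 404/998 ≈ 0.40481.
Pooled p̂ = (483+404)/(1364+998) = 887/2362 = 0.37553.
SE = √(p̂(1−p̂)(1/n₁+1/n₂)) = √(0.37553·0.62447·0.00173514) = √(0.000406903) = 0.02017.
z = (0.35411 − 0.40481)/0.02017 = -0.05070/0.02017 = -2.514.
p-value = P(Z < -2.514) ≈ 0.0060.

z = -2.514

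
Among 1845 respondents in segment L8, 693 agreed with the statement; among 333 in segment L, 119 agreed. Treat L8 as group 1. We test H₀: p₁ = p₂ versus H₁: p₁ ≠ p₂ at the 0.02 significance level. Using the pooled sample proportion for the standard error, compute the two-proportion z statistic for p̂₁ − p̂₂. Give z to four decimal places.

p̂₁ = 693/1845 ≈ 0.375610, p̂₂ = 119/333 ≈ 0.357357.
Pooled p̂ = (693+119)/(1845+333) = 812/2178 = 0.372819.
SE = √(0.233825 × 0.00354501) = 0.028791.
z = (0.375610 − 0.357357)/0.028791 = 0.018253/0.028791 = 0.6340.
Two-sided p-value ≈ 2·Φ(−0.634) = 0.5261, so at α = 0.02 we fail to reject H₀.

z = 0.6340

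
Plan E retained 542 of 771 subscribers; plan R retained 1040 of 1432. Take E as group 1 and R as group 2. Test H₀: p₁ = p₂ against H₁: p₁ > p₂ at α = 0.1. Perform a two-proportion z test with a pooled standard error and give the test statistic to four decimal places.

z = -1.1580

p̂₁ = 542/771 ≈ 0.702983, p̂₂ = 1040/1432 ≈ 0.726257.
Pooled p̂ = (542+1040)/(771+1432) = 1582/2203 = 0.718112.
SE = √(0.202427 × 0.00199534) = 0.020098.
z = (0.702983 − 0.726257)/0.020098 = -0.023274/0.020098 = -1.1580.
p-value = P(Z > -1.158) ≈ 0.8766. With α = 0.1, fail to reject H₀.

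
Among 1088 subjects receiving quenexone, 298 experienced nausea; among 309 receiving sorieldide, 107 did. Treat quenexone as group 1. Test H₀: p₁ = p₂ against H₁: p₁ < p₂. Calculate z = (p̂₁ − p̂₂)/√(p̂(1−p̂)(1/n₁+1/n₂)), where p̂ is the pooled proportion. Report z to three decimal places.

z = -2.475

p̂₁ = 298/1088 ≈ 0.27390, p̂₂ = 107/309 ≈ 0.34628.
Pooled p̂ = (298+107)/(1088+309) = 405/1397 = 0.28991.
SE = √(0.205861 × 0.00415536) = 0.02925.
z = (0.27390 − 0.34628)/0.02925 = -0.07238/0.02925 = -2.475.
p-value = P(Z < -2.475) ≈ 0.0067.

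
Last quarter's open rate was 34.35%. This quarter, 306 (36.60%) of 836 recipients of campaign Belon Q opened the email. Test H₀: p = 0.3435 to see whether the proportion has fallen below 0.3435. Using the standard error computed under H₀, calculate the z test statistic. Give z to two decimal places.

z = 1.37

p̂ = 306/836 = 0.3660.
SE = √(p₀(1−p₀)/n) = √(0.22551/836) = 0.0164.
z = (0.3660 − 0.3435)/0.0164 = 0.0225/0.0164 = 1.37.
p-value = P(Z < 1.372) ≈ 0.9149.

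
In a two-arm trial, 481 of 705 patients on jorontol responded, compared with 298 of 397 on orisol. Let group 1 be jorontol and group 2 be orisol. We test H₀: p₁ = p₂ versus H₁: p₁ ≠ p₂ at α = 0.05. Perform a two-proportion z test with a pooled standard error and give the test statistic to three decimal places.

p̂₁ = 481/705 = 0.682270, p̂₂ = 298/397 = 0.750630.
Pooled p̂ = (481+298)/(705+397) = 779/1102 = 0.706897.
SE = √(0.207194 × 0.00393733) = 0.028562.
z = (0.682270 − 0.750630)/0.028562 = -0.068360/0.028562 = -2.393.
p-value = 2·P(Z > 2.393) ≈ 0.0167, so at α = 0.05 we reject H₀.

z = -2.393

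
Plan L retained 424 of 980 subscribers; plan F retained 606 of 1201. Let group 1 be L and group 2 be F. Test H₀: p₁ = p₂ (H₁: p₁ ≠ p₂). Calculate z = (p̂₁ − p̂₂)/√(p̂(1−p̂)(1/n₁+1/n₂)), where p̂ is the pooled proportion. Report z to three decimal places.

p̂₁ = 424/980 ≈ 0.43265, p̂₂ = 606/1201 ≈ 0.50458.
Pooled p̂ = (424+606)/(980+1201) = 1030/2181 = 0.47226.
SE = √(0.249231 × 0.00185305) = 0.02149.
z = (0.43265 − 0.50458)/0.02149 = -0.07193/0.02149 = -3.347.

z = -3.347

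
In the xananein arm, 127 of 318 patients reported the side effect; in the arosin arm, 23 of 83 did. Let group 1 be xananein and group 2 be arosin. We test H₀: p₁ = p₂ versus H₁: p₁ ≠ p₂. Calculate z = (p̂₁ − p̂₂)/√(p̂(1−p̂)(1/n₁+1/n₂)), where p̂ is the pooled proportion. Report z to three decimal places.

p̂₁ = 127/318 ≈ 0.39937, p̂₂ = 23/83 ≈ 0.27711.
Pooled p̂ = (127+23)/(318+83) = 150/401 = 0.37406.
SE = √(0.23414 × 0.0151928) = 0.05964.
z = (0.39937 − 0.27711)/0.05964 = 0.12226/0.05964 = 2.050.

z = 2.050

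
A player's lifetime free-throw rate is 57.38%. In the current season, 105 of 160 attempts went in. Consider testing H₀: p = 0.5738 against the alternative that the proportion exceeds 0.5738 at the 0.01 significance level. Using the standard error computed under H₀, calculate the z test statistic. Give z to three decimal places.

z = 2.109

p̂ = 105/160 = 0.65625.
SE = √(p₀(1−p₀)/n) = √(0.24455/160) = 0.03910.
z = (0.65625 − 0.5738)/0.03910 = 0.08245/0.03910 = 2.109.
p-value = P(Z > 2.109) ≈ 0.0175, so at α = 0.01 we fail to reject H₀.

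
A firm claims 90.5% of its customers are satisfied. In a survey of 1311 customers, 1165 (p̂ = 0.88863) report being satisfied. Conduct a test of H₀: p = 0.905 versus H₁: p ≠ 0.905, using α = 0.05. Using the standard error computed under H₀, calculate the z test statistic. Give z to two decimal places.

z = -2.02

p̂ = 1165/1311 ≈ 0.8886.
Standard error under H₀: √(0.905×0.095/1311) = 0.0081.
z = (0.8886 − 0.905)/0.0081 = -0.0164/0.0081 = -2.02.
p-value = 2·P(Z > 2.021) ≈ 0.0433, so at α = 0.05 we reject H₀.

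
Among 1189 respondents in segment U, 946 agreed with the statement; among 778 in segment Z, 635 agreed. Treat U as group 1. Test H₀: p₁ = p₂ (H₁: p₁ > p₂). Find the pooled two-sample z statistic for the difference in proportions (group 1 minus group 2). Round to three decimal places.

p̂₁ = 946/1189 = 0.79563, p̂₂ = 635/778 = 0.81620.
Pooled p̂ = (946+635)/(1189+778) = 1581/1967 = 0.80376.
SE = √(0.157729 × 0.00212639) = 0.01831.
z = (0.79563 − 0.81620)/0.01831 = -0.02057/0.01831 = -1.123.
p-value = P(Z > -1.123) ≈ 0.8693.

z = -1.123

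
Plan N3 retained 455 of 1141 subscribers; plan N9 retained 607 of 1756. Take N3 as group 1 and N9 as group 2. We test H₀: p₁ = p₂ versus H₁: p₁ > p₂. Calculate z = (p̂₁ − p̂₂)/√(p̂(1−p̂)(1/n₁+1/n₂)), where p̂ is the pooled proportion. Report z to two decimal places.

z = 2.90

p̂₁ = 455/1141 = 0.3988, p̂₂ = 607/1756 = 0.3457.
Pooled p̂ = (455+607)/(1141+1756) = 1062/2897 = 0.3666.
SE = √(p̂(1−p̂)(1/n₁+1/n₂)) = √(0.3666·0.6334·0.0014459) = √(0.000335739) = 0.0183.
z = (0.3988 − 0.3457)/0.0183 = 0.0531/0.0183 = 2.90.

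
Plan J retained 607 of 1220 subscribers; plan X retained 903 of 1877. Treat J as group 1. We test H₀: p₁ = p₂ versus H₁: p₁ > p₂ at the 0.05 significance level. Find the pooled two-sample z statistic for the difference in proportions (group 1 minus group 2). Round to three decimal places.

z = 0.895

p̂₁ = 607/1220 = 0.49754, p̂₂ = 903/1877 = 0.48109.
Pooled p̂ = (607+903)/(1220+1877) = 1510/3097 = 0.48757.
SE = √(p̂(1−p̂)(1/n₁+1/n₂)) = √(0.48757·0.51243·0.00135244) = √(0.0003379) = 0.01838.
z = (0.49754 − 0.48109)/0.01838 = 0.01645/0.01838 = 0.895.
p-value = P(Z > 0.895) ≈ 0.1854; since p > α = 0.05, fail to reject H₀.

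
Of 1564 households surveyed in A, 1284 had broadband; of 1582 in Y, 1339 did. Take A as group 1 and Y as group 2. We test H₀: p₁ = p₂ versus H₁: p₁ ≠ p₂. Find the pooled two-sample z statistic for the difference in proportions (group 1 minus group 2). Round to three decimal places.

z = -1.915

p̂₁ = 1284/1564 ≈ 0.82097, p̂₂ = 1339/1582 ≈ 0.84640.
Pooled p̂ = (1284+1339)/(1564+1582) = 2623/3146 = 0.83376.
SE = √(p̂(1−p̂)(1/n₁+1/n₂)) = √(0.83376·0.16624·0.0012715) = √(0.000176237) = 0.01328.
z = (0.82097 − 0.84640)/0.01328 = -0.02543/0.01328 = -1.915.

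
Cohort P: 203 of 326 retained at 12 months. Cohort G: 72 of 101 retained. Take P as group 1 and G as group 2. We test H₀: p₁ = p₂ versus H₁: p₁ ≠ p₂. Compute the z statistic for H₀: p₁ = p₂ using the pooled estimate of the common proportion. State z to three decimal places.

z = -1.654

p̂₁ = 203/326 = 0.62270, p̂₂ = 72/101 = 0.71287.
Pooled p̂ = (203+72)/(326+101) = 275/427 = 0.64403.
SE = √(p̂(1−p̂)(1/n₁+1/n₂)) = √(0.64403·0.35597·0.0129685) = √(0.0029731) = 0.05453.
z = (0.62270 − 0.71287)/0.05453 = -0.09017/0.05453 = -1.654.
Two-sided p-value ≈ 2·Φ(−1.654) = 0.0982.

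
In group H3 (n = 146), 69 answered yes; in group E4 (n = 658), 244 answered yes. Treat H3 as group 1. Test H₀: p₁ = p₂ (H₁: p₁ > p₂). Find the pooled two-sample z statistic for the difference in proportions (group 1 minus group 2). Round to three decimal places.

z = 2.282

p̂₁ = 69/146 ≈ 0.47260, p̂₂ = 244/658 ≈ 0.37082.
Pooled p̂ = (69+244)/(146+658) = 313/804 = 0.38930.
SE = √(p̂(1−p̂)(1/n₁+1/n₂)) = √(0.38930·0.61070·0.00836907) = √(0.00198972) = 0.04461.
z = (0.47260 − 0.37082)/0.04461 = 0.10178/0.04461 = 2.282.
p-value = P(Z > 2.282) ≈ 0.0113.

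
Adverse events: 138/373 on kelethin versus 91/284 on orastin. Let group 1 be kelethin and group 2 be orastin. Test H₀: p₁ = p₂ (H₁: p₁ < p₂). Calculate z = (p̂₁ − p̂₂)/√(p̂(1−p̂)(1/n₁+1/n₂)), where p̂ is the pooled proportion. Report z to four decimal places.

p̂₁ = 138/373 ≈ 0.369973, p̂₂ = 91/284 ≈ 0.320423.
Pooled p̂ = (138+91)/(373+284) = 229/657 = 0.348554.
SE = √(p̂(1−p̂)(1/n₁+1/n₂)) = √(0.348554·0.651446·0.00620209) = √(0.00140827) = 0.037527.
z = (0.369973 − 0.320423)/0.037527 = 0.049550/0.037527 = 1.3204.

z = 1.3204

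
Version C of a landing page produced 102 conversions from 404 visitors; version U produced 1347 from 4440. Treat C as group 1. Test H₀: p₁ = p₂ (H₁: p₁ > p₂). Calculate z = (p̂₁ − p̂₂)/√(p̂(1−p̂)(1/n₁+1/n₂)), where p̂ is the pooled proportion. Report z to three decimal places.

p̂₁ = 102/404 ≈ 0.252475, p̂₂ = 1347/4440 ≈ 0.303378.
Pooled p̂ = (102+1347)/(404+4440) = 1449/4844 = 0.299133.
SE = √(p̂(1−p̂)(1/n₁+1/n₂)) = √(0.299133·0.700867·0.00270047) = √(0.000566161) = 0.023794.
z = (0.252475 − 0.303378)/0.023794 = -0.050903/0.023794 = -2.139.

z = -2.139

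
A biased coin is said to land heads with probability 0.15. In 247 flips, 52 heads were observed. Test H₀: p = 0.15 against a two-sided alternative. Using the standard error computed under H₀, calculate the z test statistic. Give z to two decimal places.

z = 2.66

p̂ = 52/247 ≈ 0.21053.
SE = √(p₀(1−p₀)/n) = √(0.1275/247) = 0.02272.
z = (0.21053 − 0.15)/0.02272 = 0.06053/0.02272 = 2.66.
p-value = 2·P(Z > 2.664) ≈ 0.0077.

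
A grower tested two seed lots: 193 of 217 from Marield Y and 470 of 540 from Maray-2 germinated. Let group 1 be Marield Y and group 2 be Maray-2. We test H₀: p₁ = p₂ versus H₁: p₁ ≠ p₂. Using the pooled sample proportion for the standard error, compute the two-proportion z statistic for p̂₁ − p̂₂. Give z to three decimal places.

p̂₁ = 193/217 = 0.88940, p̂₂ = 470/540 = 0.87037.
Pooled p̂ = (193+470)/(217+540) = 663/757 = 0.87583.
SE = √(p̂(1−p̂)(1/n₁+1/n₂)) = √(0.87583·0.12417·0.00646015) = √(0.000702574) = 0.02651.
z = (0.88940 − 0.87037)/0.02651 = 0.01903/0.02651 = 0.718.
p-value = 2·P(Z > 0.718) ≈ 0.4728.

z = 0.718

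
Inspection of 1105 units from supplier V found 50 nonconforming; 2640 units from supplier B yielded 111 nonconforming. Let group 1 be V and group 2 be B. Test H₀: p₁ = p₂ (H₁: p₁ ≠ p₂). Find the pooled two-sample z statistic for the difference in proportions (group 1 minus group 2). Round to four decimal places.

p̂₁ = 50/1105 ≈ 0.045249, p̂₂ = 111/2640 ≈ 0.042045.
Pooled p̂ = (50+111)/(1105+2640) = 161/3745 = 0.042991.
SE = √(0.0411425 × 0.00128377) = 0.007268.
z = (0.045249 − 0.042045)/0.007268 = 0.003204/0.007268 = 0.4408.

z = 0.4408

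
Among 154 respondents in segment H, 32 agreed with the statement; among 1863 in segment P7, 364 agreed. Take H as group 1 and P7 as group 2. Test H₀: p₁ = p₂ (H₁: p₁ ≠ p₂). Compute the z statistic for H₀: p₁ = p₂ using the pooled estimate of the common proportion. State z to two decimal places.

z = 0.37

p̂₁ = 32/154 = 0.2078, p̂₂ = 364/1863 = 0.1954.
Pooled p̂ = (32+364)/(154+1863) = 396/2017 = 0.1963.
SE = √(0.157785 × 0.00703028) = 0.0333.
z = (0.2078 − 0.1954)/0.0333 = 0.0124/0.0333 = 0.37.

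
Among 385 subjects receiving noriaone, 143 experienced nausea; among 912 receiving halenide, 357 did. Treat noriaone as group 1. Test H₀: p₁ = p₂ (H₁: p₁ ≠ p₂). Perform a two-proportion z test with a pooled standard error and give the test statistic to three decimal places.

z = -0.677

p̂₁ = 143/385 ≈ 0.37143, p̂₂ = 357/912 ≈ 0.39145.
Pooled p̂ = (143+357)/(385+912) = 500/1297 = 0.38551.
SE = √(0.236891 × 0.00369389) = 0.02958.
z = (0.37143 − 0.39145)/0.02958 = -0.02002/0.02958 = -0.677.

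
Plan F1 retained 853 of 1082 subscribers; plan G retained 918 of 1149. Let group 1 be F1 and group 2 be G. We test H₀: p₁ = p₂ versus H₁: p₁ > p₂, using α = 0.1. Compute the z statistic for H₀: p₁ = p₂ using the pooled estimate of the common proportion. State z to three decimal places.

p̂₁ = 853/1082 ≈ 0.78835, p̂₂ = 918/1149 ≈ 0.79896.
Pooled p̂ = (853+918)/(1082+1149) = 1771/2231 = 0.79381.
SE = √(p̂(1−p̂)(1/n₁+1/n₂)) = √(0.79381·0.20619·0.00179454) = √(0.000293717) = 0.01714.
z = (0.78835 − 0.79896)/0.01714 = -0.01061/0.01714 = -0.619.
p-value = P(Z > -0.619) ≈ 0.7319. With α = 0.1, fail to reject H₀.

z = -0.619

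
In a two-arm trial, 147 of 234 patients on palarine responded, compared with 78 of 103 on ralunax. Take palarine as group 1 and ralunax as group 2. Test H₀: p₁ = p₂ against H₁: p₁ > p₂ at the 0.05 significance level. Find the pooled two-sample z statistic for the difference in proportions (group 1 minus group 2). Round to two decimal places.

z = -2.32

p̂₁ = 147/234 ≈ 0.6282, p̂₂ = 78/103 ≈ 0.7573.
Pooled p̂ = (147+78)/(234+103) = 225/337 = 0.6677.
SE = √(p̂(1−p̂)(1/n₁+1/n₂)) = √(0.6677·0.3323·0.0139822) = √(0.00310254) = 0.0557.
z = (0.6282 − 0.7573)/0.0557 = -0.1291/0.0557 = -2.32.
p-value = P(Z > -2.317) ≈ 0.9898, so at α = 0.05 we fail to reject H₀.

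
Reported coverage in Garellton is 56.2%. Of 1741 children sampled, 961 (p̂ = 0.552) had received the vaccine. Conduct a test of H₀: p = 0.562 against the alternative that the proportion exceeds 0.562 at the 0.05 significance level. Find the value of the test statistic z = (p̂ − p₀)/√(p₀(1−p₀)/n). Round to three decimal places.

z = -0.843

p̂ = 961/1741 ≈ 0.55198.
Under H₀, SE = √(0.562·0.438/1741) = √(0.000141388) = 0.01189.
z = (0.55198 − 0.562)/0.01189 = -0.01002/0.01189 = -0.843.
p-value = P(Z > -0.843) ≈ 0.8003, so at α = 0.05 we fail to reject H₀.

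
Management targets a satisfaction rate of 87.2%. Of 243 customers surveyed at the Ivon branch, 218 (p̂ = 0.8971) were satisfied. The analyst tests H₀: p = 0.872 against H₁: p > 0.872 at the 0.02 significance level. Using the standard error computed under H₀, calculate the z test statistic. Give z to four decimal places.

z = 1.1721

p̂ = 218/243 ≈ 0.8971193.
Standard error under H₀: √(0.872×0.128/243) = 0.0214319.
z = (0.8971193 − 0.872)/0.0214319 = 0.0251193/0.0214319 = 1.1721.
p-value = P(Z > 1.172) ≈ 0.1206. With α = 0.02, fail to reject H₀.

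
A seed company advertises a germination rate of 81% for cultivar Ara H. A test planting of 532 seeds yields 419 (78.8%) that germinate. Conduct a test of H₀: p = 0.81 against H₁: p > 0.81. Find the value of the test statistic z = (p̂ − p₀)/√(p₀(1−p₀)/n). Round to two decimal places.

p̂ = 419/532 ≈ 0.7876.
Standard error under H₀: √(0.81×0.19/532) = 0.0170.
z = (0.7876 − 0.81)/0.0170 = -0.0224/0.0170 = -1.32.

z = -1.32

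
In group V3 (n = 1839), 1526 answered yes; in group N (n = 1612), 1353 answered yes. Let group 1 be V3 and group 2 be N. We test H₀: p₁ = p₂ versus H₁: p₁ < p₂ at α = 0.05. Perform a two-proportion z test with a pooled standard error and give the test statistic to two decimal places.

z = -0.75

p̂₁ = 1526/1839 ≈ 0.8298, p̂₂ = 1353/1612 ≈ 0.8393.
Pooled p̂ = (1526+1353)/(1839+1612) = 2879/3451 = 0.8343.
SE = √(0.138276 × 0.00116412) = 0.0127.
z = (0.8298 − 0.8393)/0.0127 = -0.0095/0.0127 = -0.75.
p-value = P(Z < -0.751) ≈ 0.2263; since p > α = 0.05, fail to reject H₀.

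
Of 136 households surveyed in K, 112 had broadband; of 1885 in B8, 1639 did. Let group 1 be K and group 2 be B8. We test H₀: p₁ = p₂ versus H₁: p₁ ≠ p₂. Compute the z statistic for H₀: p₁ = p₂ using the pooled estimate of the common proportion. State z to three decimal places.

z = -1.522

p̂₁ = 112/136 = 0.82353, p̂₂ = 1639/1885 = 0.86950.
Pooled p̂ = (112+1639)/(136+1885) = 1751/2021 = 0.86640.
SE = √(p̂(1−p̂)(1/n₁+1/n₂)) = √(0.86640·0.13360·0.00788345) = √(0.000912501) = 0.03021.
z = (0.82353 − 0.86950)/0.03021 = -0.04597/0.03021 = -1.522.
p-value = 2·P(Z > 1.522) ≈ 0.1281.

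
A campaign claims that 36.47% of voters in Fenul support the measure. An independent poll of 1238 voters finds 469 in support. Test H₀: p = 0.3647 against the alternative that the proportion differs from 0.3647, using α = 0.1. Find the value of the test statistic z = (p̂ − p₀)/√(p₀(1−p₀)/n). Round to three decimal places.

p̂ = 469/1238 = 0.378837.
Standard error under H₀: √(0.3647×0.6353/1238) = 0.013680.
z = (0.378837 − 0.3647)/0.013680 = 0.014137/0.013680 = 1.033.
Two-sided p-value ≈ 2·Φ(−1.033) = 0.3014. With α = 0.1, fail to reject H₀.

z = 1.033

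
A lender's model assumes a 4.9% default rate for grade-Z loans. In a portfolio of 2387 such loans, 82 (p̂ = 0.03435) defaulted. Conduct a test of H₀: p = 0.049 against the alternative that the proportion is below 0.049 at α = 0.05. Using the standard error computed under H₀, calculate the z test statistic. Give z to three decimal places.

z = -3.315

p̂ = 82/2387 = 0.034353.
SE = √(p₀(1−p₀)/n) = √(0.046599/2387) = 0.004418.
z = (0.034353 − 0.049)/0.004418 = -0.014647/0.004418 = -3.315.
p-value = P(Z < -3.315) ≈ 0.0005, so at α = 0.05 we reject H₀.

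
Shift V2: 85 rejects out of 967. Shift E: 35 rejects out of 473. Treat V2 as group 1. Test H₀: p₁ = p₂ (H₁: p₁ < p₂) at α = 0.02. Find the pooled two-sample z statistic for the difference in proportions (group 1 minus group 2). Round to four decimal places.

z = 0.8966

p̂₁ = 85/967 = 0.087901, p̂₂ = 35/473 = 0.073996.
Pooled p̂ = (85+35)/(967+473) = 120/1440 = 0.083333.
SE = √(0.0763889 × 0.00314829) = 0.015508.
z = (0.087901 − 0.073996)/0.015508 = 0.013905/0.015508 = 0.8966.
p-value = P(Z < 0.897) ≈ 0.8150; since p > α = 0.02, fail to reject H₀.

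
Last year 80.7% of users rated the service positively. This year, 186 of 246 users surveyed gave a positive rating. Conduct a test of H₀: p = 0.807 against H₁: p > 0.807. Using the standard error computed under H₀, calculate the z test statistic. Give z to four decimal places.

z = -2.0230

p̂ = 186/246 ≈ 0.756098.
Standard error under H₀: √(0.807×0.193/246) = 0.025162.
z = (0.756098 − 0.807)/0.025162 = -0.050902/0.025162 = -2.0230.
p-value = P(Z > -2.023) ≈ 0.9785.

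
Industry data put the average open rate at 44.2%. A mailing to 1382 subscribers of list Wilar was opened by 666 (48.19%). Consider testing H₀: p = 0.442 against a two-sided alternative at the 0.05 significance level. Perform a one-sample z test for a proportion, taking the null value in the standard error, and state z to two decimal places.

z = 2.99

p̂ = 666/1382 = 0.48191.
Standard error under H₀: √(0.442×0.558/1382) = 0.01336.
z = (0.48191 − 0.442)/0.01336 = 0.03991/0.01336 = 2.99.
p-value = 2·P(Z > 2.988) ≈ 0.0028, so at α = 0.05 we reject H₀.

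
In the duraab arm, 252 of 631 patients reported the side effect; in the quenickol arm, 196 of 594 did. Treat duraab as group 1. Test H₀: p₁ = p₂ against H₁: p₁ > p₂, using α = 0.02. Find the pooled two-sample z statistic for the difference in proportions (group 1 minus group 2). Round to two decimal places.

p̂₁ = 252/631 = 0.3994, p̂₂ = 196/594 = 0.3300.
Pooled p̂ = (252+196)/(631+594) = 448/1225 = 0.3657.
SE = √(p̂(1−p̂)(1/n₁+1/n₂)) = √(0.3657·0.6343·0.00326829) = √(0.000758136) = 0.0275.
z = (0.3994 − 0.3300)/0.0275 = 0.0694/0.0275 = 2.52.
p-value = P(Z > 2.520) ≈ 0.0059, so at α = 0.02 we reject H₀.

z = 2.52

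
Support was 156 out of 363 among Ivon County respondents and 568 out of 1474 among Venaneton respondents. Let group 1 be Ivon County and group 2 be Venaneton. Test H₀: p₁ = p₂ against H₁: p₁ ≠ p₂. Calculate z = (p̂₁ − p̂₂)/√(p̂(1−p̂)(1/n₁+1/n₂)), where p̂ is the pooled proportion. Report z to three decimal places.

p̂₁ = 156/363 ≈ 0.42975, p̂₂ = 568/1474 ≈ 0.38535.
Pooled p̂ = (156+568)/(363+1474) = 724/1837 = 0.39412.
SE = √(p̂(1−p̂)(1/n₁+1/n₂)) = √(0.39412·0.60588·0.00343325) = √(0.000819824) = 0.02863.
z = (0.42975 − 0.38535)/0.02863 = 0.04440/0.02863 = 1.551.

z = 1.551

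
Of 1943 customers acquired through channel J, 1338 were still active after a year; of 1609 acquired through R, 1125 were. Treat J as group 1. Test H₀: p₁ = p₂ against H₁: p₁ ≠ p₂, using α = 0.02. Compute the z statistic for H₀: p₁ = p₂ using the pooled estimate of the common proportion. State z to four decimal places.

z = -0.6799

p̂₁ = 1338/1943 ≈ 0.6886258, p̂₂ = 1125/1609 ≈ 0.6991920.
Pooled p̂ = (1338+1125)/(1943+1609) = 2463/3552 = 0.6934122.
SE = √(p̂(1−p̂)(1/n₁+1/n₂)) = √(0.6934122·0.3065878·0.00113617) = √(0.000241541) = 0.0155416.
z = (0.6886258 − 0.6991920)/0.0155416 = -0.0105662/0.0155416 = -0.6799.
p-value = 2·P(Z > 0.680) ≈ 0.4966; since p > α = 0.02, fail to reject H₀.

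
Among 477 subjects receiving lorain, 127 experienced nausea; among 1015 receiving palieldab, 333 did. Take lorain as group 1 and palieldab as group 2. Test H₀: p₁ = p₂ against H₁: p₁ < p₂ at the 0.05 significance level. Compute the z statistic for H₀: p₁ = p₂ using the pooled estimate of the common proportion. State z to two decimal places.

p̂₁ = 127/477 ≈ 0.26625, p̂₂ = 333/1015 ≈ 0.32808.
Pooled p̂ = (127+333)/(477+1015) = 460/1492 = 0.30831.
SE = √(p̂(1−p̂)(1/n₁+1/n₂)) = √(0.30831·0.69169·0.00308166) = √(0.00065718) = 0.02564.
z = (0.26625 − 0.32808)/0.02564 = -0.06183/0.02564 = -2.41.
p-value = P(Z < -2.412) ≈ 0.0079; since p < α = 0.05, reject H₀.

z = -2.41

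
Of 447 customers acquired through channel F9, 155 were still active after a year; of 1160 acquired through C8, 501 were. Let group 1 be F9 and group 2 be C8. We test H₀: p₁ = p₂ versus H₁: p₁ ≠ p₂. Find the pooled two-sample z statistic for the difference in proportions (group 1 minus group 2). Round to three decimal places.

z = -3.112

p̂₁ = 155/447 ≈ 0.34676, p̂₂ = 501/1160 ≈ 0.43190.
Pooled p̂ = (155+501)/(447+1160) = 656/1607 = 0.40821.
SE = √(0.241575 × 0.00309921) = 0.02736.
z = (0.34676 − 0.43190)/0.02736 = -0.08514/0.02736 = -3.112.
Two-sided p-value ≈ 2·Φ(−3.112) = 0.0019.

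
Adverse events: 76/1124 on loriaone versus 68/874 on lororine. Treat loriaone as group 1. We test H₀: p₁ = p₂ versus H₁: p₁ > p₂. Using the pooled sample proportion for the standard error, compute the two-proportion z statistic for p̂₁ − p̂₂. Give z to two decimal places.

z = -0.87

p̂₁ = 76/1124 ≈ 0.0676, p̂₂ = 68/874 ≈ 0.0778.
Pooled p̂ = (76+68)/(1124+874) = 144/1998 = 0.0721.
SE = √(0.0668777 × 0.00203384) = 0.0117.
z = (0.0676 − 0.0778)/0.0117 = -0.0102/0.0117 = -0.87.
p-value = P(Z > -0.874) ≈ 0.8088.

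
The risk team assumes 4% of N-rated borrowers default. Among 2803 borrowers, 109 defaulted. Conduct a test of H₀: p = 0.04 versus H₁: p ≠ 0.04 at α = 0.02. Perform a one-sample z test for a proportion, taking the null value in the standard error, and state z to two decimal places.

p̂ = 109/2803 ≈ 0.0389.
Under H₀, SE = √(0.04·0.96/2803) = √(1.36996e-05) = 0.0037.
z = (0.0389 − 0.04)/0.0037 = -0.0011/0.0037 = -0.30.
Two-sided p-value ≈ 2·Φ(−0.301) = 0.7636, so at α = 0.02 we fail to reject H₀.

z = -0.30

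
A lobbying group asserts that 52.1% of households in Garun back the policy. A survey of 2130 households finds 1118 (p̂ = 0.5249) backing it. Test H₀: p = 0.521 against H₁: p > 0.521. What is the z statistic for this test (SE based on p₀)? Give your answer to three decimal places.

z = 0.359

p̂ = 1118/2130 ≈ 0.52488.
Standard error under H₀: √(0.521×0.479/2130) = 0.01082.
z = (0.52488 − 0.521)/0.01082 = 0.00388/0.01082 = 0.359.
p-value = P(Z > 0.359) ≈ 0.3599.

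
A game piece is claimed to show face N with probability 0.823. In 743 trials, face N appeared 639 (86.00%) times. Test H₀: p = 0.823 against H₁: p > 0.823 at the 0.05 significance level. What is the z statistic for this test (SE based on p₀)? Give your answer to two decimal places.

z = 2.64

p̂ = 639/743 ≈ 0.8600.
SE = √(p₀(1−p₀)/n) = √(0.14567/743) = 0.0140.
z = (0.8600 − 0.823)/0.0140 = 0.0370/0.0140 = 2.64.
p-value = P(Z > 2.644) ≈ 0.0041. With α = 0.05, reject H₀.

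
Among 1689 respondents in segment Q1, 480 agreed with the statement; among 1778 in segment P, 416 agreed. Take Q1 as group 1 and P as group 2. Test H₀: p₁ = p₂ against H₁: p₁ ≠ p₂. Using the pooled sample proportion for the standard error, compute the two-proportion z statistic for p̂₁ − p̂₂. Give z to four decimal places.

p̂₁ = 480/1689 ≈ 0.2841918, p̂₂ = 416/1778 ≈ 0.2339708.
Pooled p̂ = (480+416)/(1689+1778) = 896/3467 = 0.2584367.
SE = √(p̂(1−p̂)(1/n₁+1/n₂)) = √(0.2584367·0.7415633·0.0011545) = √(0.000221256) = 0.0148747.
z = (0.2841918 − 0.2339708)/0.0148747 = 0.0502210/0.0148747 = 3.3763.
Two-sided p-value ≈ 2·Φ(−3.376) = 0.0007.

z = 3.3763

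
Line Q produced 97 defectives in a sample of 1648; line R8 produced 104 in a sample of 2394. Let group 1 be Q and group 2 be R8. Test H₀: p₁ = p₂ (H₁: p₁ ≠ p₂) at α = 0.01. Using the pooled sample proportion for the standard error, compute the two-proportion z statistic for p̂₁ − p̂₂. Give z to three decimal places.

p̂₁ = 97/1648 ≈ 0.05886, p̂₂ = 104/2394 ≈ 0.04344.
Pooled p̂ = (97+104)/(1648+2394) = 201/4042 = 0.04973.
SE = √(0.047255 × 0.00102451) = 0.00696.
z = (0.05886 − 0.04344)/0.00696 = 0.01542/0.00696 = 2.216.
p-value = 2·P(Z > 2.216) ≈ 0.0267; since p > α = 0.01, fail to reject H₀.

z = 2.216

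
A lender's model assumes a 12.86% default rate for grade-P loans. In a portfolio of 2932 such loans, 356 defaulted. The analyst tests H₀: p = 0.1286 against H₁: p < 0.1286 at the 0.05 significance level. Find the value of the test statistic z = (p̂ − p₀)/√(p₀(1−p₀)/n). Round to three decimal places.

z = -1.162

p̂ = 356/2932 = 0.12142.
Under H₀, SE = √(0.1286·0.8714/2932) = √(3.82203e-05) = 0.00618.
z = (0.12142 − 0.1286)/0.00618 = -0.00718/0.00618 = -1.162.
p-value = P(Z < -1.162) ≈ 0.1227. With α = 0.05, fail to reject H₀.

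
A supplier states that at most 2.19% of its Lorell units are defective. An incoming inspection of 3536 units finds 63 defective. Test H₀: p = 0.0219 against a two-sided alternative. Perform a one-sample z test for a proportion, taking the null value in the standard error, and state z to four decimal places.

p̂ = 63/3536 = 0.0178167.
Standard error under H₀: √(0.0219×0.9781/3536) = 0.0024613.
z = (0.0178167 − 0.0219)/0.0024613 = -0.0040833/0.0024613 = -1.6590.

z = -1.6590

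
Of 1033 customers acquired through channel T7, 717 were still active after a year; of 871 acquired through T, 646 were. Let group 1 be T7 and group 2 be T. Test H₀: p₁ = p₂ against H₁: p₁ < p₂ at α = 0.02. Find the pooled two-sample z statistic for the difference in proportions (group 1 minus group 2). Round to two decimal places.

p̂₁ = 717/1033 = 0.69409, p̂₂ = 646/871 = 0.74168.
Pooled p̂ = (717+646)/(1033+871) = 1363/1904 = 0.71586.
SE = √(0.203404 × 0.00211616) = 0.02075.
z = (0.69409 − 0.74168)/0.02075 = -0.04759/0.02075 = -2.29.
p-value = P(Z < -2.293) ≈ 0.0109; since p < α = 0.02, reject H₀.

z = -2.29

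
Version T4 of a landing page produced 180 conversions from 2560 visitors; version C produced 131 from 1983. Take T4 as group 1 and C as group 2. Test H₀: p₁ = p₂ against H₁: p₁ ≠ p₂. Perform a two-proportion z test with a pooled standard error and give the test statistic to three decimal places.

p̂₁ = 180/2560 = 0.07031, p̂₂ = 131/1983 = 0.06606.
Pooled p̂ = (180+131)/(2560+1983) = 311/4543 = 0.06846.
SE = √(0.0637706 × 0.000894911) = 0.00755.
z = (0.07031 − 0.06606)/0.00755 = 0.00425/0.00755 = 0.563.

z = 0.563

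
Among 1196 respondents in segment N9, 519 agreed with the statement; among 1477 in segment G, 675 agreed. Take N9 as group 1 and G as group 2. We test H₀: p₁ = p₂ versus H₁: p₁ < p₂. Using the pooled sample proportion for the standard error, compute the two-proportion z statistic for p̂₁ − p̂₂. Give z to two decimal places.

p̂₁ = 519/1196 ≈ 0.43395, p̂₂ = 675/1477 ≈ 0.45701.
Pooled p̂ = (519+675)/(1196+1477) = 1194/2673 = 0.44669.
SE = √(p̂(1−p̂)(1/n₁+1/n₂)) = √(0.44669·0.55331·0.00151317) = √(0.000373992) = 0.01934.
z = (0.43395 − 0.45701)/0.01934 = -0.02306/0.01934 = -1.19.
p-value = P(Z < -1.192) ≈ 0.1165.

z = -1.19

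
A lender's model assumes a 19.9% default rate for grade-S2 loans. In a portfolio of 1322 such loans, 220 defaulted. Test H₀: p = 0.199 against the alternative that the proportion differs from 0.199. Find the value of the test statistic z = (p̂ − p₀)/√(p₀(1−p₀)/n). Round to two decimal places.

p̂ = 220/1322 ≈ 0.16641.
Under H₀, SE = √(0.199·0.801/1322) = √(0.000120574) = 0.01098.
z = (0.16641 − 0.199)/0.01098 = -0.03259/0.01098 = -2.97.
Two-sided p-value ≈ 2·Φ(−2.968) = 0.0030.

z = -2.97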